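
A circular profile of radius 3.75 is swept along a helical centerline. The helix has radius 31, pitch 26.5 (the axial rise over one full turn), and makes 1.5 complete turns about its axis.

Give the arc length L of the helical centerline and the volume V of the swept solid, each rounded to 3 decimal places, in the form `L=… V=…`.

L=294.860 V=13026.505

2πR = 2π·31 = 194.778745
per-turn = √(194.778745² + 26.5²) = √(37938.7593 + 702.25) = √38641.0093 = 196.573165
L = 1.5 × 196.573165 = 294.859748
V = π·3.75² × L = 44.178647 × 294.859748 = 13026.504628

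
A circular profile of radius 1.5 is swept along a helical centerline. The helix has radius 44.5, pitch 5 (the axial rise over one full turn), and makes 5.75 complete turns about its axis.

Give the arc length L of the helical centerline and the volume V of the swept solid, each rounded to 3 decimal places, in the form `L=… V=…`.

2πR = 2π·44.5 = 279.601746
per-turn = √(279.601746² + 5²) = √(78177.1365 + 25) = √78202.1365 = 279.646449
L = 5.75 × 279.646449 = 1607.967082
V = π·1.5² × L = 7.068583 × 1607.967082 = 11366.049537

L=1607.967 V=11366.050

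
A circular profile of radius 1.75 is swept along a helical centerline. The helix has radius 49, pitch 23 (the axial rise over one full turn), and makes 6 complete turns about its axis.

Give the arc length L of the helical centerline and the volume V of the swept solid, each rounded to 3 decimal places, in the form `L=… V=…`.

2πR = 2π·49 = 307.876080
per-turn = √(307.876080² + 23²) = √(94787.6807 + 529) = √95316.6807 = 308.733997
L = 6 × 308.733997 = 1852.403980
V = π·1.75² × L = 9.621128 × 1852.403980 = 17822.214873

L=1852.404 V=17822.215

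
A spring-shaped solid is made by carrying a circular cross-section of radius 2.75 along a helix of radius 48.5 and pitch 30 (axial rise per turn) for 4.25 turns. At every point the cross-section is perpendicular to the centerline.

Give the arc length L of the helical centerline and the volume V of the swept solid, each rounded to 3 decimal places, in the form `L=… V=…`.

L=1301.382 V=30918.626

2πR = 2π·48.5 = 304.734487
per-turn = √(304.734487² + 30²) = √(92863.1078 + 900) = √93763.1078 = 306.207622
L = 4.25 × 306.207622 = 1301.382394
V = π·2.75² × L = 23.758294 × 1301.382394 = 30918.626094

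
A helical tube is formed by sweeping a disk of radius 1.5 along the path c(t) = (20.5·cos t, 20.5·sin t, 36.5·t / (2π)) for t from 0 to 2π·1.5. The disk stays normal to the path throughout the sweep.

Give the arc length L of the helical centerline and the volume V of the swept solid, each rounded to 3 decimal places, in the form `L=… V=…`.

L=200.816 V=1419.481

2πR = 2π·20.5 = 128.805299
per-turn = √(128.805299² + 36.5²) = √(16590.8050 + 1332.25) = √17923.0550 = 133.877014
L = 1.5 × 133.877014 = 200.815522
V = π·1.5² × L = 7.068583 × 200.815522 = 1419.481277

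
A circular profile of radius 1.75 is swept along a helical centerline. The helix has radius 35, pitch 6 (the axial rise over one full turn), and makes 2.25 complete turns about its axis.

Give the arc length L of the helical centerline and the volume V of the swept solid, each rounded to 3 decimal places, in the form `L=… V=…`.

L=494.985 V=4762.314

2πR = 2π·35 = 219.911486
per-turn = √(219.911486² + 6²) = √(48361.0616 + 36) = √48397.0616 = 219.993322
L = 2.25 × 219.993322 = 494.984974
V = π·1.75² × L = 9.621128 × 494.984974 = 4762.313543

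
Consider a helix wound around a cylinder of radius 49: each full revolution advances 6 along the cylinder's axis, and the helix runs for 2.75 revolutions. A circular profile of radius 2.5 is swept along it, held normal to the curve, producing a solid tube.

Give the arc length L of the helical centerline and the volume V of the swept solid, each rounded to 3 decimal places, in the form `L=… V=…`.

L=846.820 V=16627.272

2πR = 2π·49 = 307.876080
per-turn = √(307.876080² + 6²) = √(94787.6807 + 36) = √94823.6807 = 307.934540
L = 2.75 × 307.934540 = 846.819984
V = π·2.5² × L = 19.634954 × 846.819984 = 16627.271501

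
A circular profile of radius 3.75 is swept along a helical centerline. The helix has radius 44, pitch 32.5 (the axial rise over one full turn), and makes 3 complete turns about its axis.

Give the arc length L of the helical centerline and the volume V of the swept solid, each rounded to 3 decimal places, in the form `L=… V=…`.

2πR = 2π·44 = 276.460154
per-turn = √(276.460154² + 32.5²) = √(76430.2165 + 1056.25) = √77486.4665 = 278.363910
L = 3 × 278.363910 = 835.091730
V = π·3.75² × L = 44.178647 × 835.091730 = 36893.222516

L=835.092 V=36893.223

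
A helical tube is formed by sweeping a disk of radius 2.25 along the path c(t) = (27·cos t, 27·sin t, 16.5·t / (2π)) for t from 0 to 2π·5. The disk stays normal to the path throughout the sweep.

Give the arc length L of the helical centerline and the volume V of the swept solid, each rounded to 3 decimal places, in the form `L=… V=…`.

L=852.233 V=13554.174

2πR = 2π·27 = 169.646003
per-turn = √(169.646003² + 16.5²) = √(28779.7664 + 272.25) = √29052.0164 = 170.446521
L = 5 × 170.446521 = 852.232604
V = π·2.25² × L = 15.904313 × 852.232604 = 13554.173915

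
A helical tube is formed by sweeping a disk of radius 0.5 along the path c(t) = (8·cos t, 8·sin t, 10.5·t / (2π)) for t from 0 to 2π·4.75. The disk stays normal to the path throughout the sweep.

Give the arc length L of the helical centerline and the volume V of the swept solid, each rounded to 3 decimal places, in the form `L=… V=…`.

2πR = 2π·8 = 50.265482
per-turn = √(50.265482² + 10.5²) = √(2526.6187 + 110.25) = √2636.8687 = 51.350450
L = 4.75 × 51.350450 = 243.914638
V = π·0.5² × L = 0.785398 × 243.914638 = 191.570109

L=243.915 V=191.570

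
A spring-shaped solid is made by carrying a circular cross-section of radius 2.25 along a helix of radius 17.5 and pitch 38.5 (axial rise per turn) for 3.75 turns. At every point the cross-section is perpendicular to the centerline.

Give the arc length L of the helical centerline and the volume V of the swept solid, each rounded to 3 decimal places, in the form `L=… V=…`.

L=436.879 V=6948.265

2πR = 2π·17.5 = 109.955743
per-turn = √(109.955743² + 38.5²) = √(12090.2654 + 1482.25) = √13572.5154 = 116.501139
L = 3.75 × 116.501139 = 436.879271
V = π·2.25² × L = 15.904313 × 436.879271 = 6948.264590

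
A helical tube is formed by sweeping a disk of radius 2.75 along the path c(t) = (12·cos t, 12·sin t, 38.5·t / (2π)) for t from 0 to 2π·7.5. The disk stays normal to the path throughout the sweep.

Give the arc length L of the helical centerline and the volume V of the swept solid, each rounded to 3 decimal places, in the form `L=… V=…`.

L=634.942 V=15085.147

2πR = 2π·12 = 75.398224
per-turn = √(75.398224² + 38.5²) = √(5684.8921 + 1482.25) = √7167.1421 = 84.658976
L = 7.5 × 84.658976 = 634.942316
V = π·2.75² × L = 23.758294 × 634.942316 = 15085.146506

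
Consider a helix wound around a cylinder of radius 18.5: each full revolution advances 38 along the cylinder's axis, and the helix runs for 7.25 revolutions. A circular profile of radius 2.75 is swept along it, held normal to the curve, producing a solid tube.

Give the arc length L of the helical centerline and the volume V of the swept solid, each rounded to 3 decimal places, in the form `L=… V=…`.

L=886.622 V=21064.617

2πR = 2π·18.5 = 116.238928
per-turn = √(116.238928² + 38²) = √(13511.4884 + 1444) = √14955.4884 = 122.292634
L = 7.25 × 122.292634 = 886.621599
V = π·2.75² × L = 23.758294 × 886.621599 = 21064.617015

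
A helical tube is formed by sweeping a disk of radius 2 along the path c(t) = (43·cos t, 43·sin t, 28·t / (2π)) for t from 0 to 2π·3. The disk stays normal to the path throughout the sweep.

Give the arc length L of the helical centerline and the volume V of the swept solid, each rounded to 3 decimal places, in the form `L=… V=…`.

2πR = 2π·43 = 270.176968
per-turn = √(270.176968² + 28²) = √(72995.5942 + 784) = √73779.5942 = 271.623994
L = 3 × 271.623994 = 814.871982
V = π·2² × L = 12.566371 × 814.871982 = 10239.983331

L=814.872 V=10239.983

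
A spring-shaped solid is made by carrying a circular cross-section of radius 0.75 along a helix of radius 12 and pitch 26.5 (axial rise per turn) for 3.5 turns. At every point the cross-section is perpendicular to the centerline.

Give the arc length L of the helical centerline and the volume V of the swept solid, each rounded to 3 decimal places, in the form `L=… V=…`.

2πR = 2π·12 = 75.398224
per-turn = √(75.398224² + 26.5²) = √(5684.8921 + 702.25) = √6387.1421 = 79.919598
L = 3.5 × 79.919598 = 279.718593
V = π·0.75² × L = 1.767146 × 279.718593 = 494.303555

L=279.719 V=494.304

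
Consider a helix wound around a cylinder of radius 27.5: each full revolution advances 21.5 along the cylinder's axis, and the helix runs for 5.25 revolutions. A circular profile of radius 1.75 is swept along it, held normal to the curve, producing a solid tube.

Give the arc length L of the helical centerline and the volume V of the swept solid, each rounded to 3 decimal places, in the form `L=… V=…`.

L=914.130 V=8794.965

2πR = 2π·27.5 = 172.787596
per-turn = √(172.787596² + 21.5²) = √(29855.5533 + 462.25) = √30317.8033 = 174.120083
L = 5.25 × 174.120083 = 914.130436
V = π·1.75² × L = 9.621128 × 914.130436 = 8794.965477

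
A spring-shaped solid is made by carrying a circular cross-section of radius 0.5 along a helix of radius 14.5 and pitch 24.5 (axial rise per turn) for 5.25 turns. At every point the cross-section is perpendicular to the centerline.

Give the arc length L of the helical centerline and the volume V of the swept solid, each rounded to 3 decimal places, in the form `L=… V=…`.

L=495.300 V=389.008

2πR = 2π·14.5 = 91.106187
per-turn = √(91.106187² + 24.5²) = √(8300.3373 + 600.25) = √8900.5873 = 94.342924
L = 5.25 × 94.342924 = 495.300351
V = π·0.5² × L = 0.785398 × 495.300351 = 389.007986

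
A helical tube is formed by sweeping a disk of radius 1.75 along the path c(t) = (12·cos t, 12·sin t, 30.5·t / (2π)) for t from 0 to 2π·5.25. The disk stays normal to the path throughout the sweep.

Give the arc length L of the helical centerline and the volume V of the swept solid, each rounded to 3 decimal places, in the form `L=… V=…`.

L=427.001 V=4108.231

2πR = 2π·12 = 75.398224
per-turn = √(75.398224² + 30.5²) = √(5684.8921 + 930.25) = √6615.1421 = 81.333524
L = 5.25 × 81.333524 = 427.001001
V = π·1.75² × L = 9.621128 × 427.001001 = 4108.231077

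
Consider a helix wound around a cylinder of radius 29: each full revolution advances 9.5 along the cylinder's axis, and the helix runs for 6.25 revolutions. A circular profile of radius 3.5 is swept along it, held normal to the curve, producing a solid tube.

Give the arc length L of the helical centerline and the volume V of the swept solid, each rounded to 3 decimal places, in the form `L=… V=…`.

2πR = 2π·29 = 182.212374
per-turn = √(182.212374² + 9.5²) = √(33201.3492 + 90.25) = √33291.5992 = 182.459856
L = 6.25 × 182.459856 = 1140.374103
V = π·3.5² × L = 38.484510 × 1140.374103 = 43886.738564

L=1140.374 V=43886.739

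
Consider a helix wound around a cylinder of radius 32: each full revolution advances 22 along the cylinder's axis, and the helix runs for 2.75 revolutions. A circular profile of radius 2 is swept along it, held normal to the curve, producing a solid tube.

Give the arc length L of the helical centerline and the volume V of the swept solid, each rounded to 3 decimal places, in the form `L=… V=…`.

2πR = 2π·32 = 201.061930
per-turn = √(201.061930² + 22²) = √(40425.8996 + 484) = √40909.8996 = 202.261958
L = 2.75 × 202.261958 = 556.220384
V = π·2² × L = 12.566371 × 556.220384 = 6989.671493

L=556.220 V=6989.671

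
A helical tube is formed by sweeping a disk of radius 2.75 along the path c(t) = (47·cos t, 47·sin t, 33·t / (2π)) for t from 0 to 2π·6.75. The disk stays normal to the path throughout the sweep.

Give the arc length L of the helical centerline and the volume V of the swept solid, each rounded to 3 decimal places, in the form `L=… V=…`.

L=2005.748 V=47653.146

2πR = 2π·47 = 295.309709
per-turn = √(295.309709² + 33²) = √(87207.8245 + 1089) = √88296.8245 = 297.147816
L = 6.75 × 297.147816 = 2005.747757
V = π·2.75² × L = 23.758294 × 2005.747757 = 47653.145795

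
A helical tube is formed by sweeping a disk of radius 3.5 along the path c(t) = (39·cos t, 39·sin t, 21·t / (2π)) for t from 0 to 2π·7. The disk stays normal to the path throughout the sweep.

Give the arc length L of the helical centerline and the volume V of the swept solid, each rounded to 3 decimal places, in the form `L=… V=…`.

L=1721.597 V=66254.814

2πR = 2π·39 = 245.044227
per-turn = √(245.044227² + 21²) = √(60046.6732 + 441) = √60487.6732 = 245.942418
L = 7 × 245.942418 = 1721.596929
V = π·3.5² × L = 38.484510 × 1721.596929 = 66254.814238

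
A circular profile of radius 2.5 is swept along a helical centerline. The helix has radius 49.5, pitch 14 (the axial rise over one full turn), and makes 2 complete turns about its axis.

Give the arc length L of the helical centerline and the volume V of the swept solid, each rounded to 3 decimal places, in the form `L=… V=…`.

2πR = 2π·49.5 = 311.017673
per-turn = √(311.017673² + 14²) = √(96731.9927 + 196) = √96927.9927 = 311.332608
L = 2 × 311.332608 = 622.665216
V = π·2.5² × L = 19.634954 × 622.665216 = 12226.002922

L=622.665 V=12226.003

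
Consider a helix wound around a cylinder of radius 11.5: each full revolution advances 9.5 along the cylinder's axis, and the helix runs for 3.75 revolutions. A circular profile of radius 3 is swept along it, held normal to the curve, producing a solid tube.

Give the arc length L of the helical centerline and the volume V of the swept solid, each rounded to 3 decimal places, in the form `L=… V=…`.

2πR = 2π·11.5 = 72.256631
per-turn = √(72.256631² + 9.5²) = √(5221.0207 + 90.25) = √5311.2707 = 72.878465
L = 3.75 × 72.878465 = 273.294245
V = π·3² × L = 28.274334 × 273.294245 = 7727.212745

L=273.294 V=7727.213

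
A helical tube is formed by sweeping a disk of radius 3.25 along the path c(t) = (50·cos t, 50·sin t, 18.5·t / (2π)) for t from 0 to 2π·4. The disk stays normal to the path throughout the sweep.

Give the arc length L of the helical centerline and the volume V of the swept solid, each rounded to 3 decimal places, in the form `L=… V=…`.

L=1258.814 V=41771.316

2πR = 2π·50 = 314.159265
per-turn = √(314.159265² + 18.5²) = √(98696.0440 + 342.25) = √99038.2940 = 314.703502
L = 4 × 314.703502 = 1258.814007
V = π·3.25² × L = 33.183072 × 1258.814007 = 41771.316336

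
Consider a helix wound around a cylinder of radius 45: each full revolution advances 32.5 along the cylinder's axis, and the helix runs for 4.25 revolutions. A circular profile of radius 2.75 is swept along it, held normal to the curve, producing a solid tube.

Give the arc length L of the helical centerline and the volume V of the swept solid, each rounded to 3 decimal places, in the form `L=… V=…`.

L=1209.572 V=28737.357

2πR = 2π·45 = 282.743339
per-turn = √(282.743339² + 32.5²) = √(79943.7956 + 1056.25) = √81000.0456 = 284.605070
L = 4.25 × 284.605070 = 1209.571546
V = π·2.75² × L = 23.758294 × 1209.571546 = 28737.356936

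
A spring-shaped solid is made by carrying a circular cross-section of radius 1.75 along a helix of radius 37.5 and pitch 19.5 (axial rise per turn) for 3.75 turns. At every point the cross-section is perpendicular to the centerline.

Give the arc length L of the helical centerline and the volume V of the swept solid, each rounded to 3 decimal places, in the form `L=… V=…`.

2πR = 2π·37.5 = 235.619449
per-turn = √(235.619449² + 19.5²) = √(55516.5248 + 380.25) = √55896.7748 = 236.424988
L = 3.75 × 236.424988 = 886.593703
V = π·1.75² × L = 9.621128 × 886.593703 = 8530.031063

L=886.594 V=8530.031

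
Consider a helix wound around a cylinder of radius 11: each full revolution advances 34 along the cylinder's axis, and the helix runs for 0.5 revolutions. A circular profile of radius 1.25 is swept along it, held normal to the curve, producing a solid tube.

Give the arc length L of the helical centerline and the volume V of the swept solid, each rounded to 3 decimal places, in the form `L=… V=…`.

L=38.513 V=189.048

2πR = 2π·11 = 69.115038
per-turn = √(69.115038² + 34²) = √(4776.8885 + 1156) = √5932.8885 = 77.025246
L = 0.5 × 77.025246 = 38.512623
V = π·1.25² × L = 4.908739 × 38.512623 = 189.048396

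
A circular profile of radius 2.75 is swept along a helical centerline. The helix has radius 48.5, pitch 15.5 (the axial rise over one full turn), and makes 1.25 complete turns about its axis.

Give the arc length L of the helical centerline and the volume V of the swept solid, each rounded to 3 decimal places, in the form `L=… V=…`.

2πR = 2π·48.5 = 304.734487
per-turn = √(304.734487² + 15.5²) = √(92863.1078 + 240.25) = √93103.3578 = 305.128428
L = 1.25 × 305.128428 = 381.410535
V = π·2.75² × L = 23.758294 × 381.410535 = 9061.663806

L=381.411 V=9061.664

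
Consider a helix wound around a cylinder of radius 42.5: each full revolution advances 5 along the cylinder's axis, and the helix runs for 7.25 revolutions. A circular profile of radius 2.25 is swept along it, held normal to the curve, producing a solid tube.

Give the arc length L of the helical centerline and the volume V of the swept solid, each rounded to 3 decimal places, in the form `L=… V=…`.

2πR = 2π·42.5 = 267.035376
per-turn = √(267.035376² + 5²) = √(71307.8918 + 25) = √71332.8918 = 267.082182
L = 7.25 × 267.082182 = 1936.345818
V = π·2.25² × L = 15.904313 × 1936.345818 = 30796.249588

L=1936.346 V=30796.250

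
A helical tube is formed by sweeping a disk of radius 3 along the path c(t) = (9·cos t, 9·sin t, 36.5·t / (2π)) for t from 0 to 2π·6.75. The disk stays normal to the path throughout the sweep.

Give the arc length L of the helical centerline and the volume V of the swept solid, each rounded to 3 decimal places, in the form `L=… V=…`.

L=454.311 V=12845.332

2πR = 2π·9 = 56.548668
per-turn = √(56.548668² + 36.5²) = √(3197.7518 + 1332.25) = √4530.0018 = 67.305288
L = 6.75 × 67.305288 = 454.310696
V = π·3² × L = 28.274334 × 454.310696 = 12845.332296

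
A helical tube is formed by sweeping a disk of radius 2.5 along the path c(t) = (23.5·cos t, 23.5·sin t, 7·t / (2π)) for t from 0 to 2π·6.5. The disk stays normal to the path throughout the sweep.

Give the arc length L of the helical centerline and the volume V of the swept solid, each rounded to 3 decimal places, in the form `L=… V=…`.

2πR = 2π·23.5 = 147.654855
per-turn = √(147.654855² + 7²) = √(21801.9561 + 49) = √21850.9561 = 147.820689
L = 6.5 × 147.820689 = 960.834479
V = π·2.5² × L = 19.634954 × 960.834479 = 18865.940880

L=960.834 V=18865.941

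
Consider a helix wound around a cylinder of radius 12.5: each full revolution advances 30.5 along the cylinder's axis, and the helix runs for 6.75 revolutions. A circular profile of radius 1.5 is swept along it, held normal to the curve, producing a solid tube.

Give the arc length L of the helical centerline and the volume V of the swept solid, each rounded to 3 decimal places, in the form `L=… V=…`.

L=568.715 V=4020.011

2πR = 2π·12.5 = 78.539816
per-turn = √(78.539816² + 30.5²) = √(6168.5028 + 930.25) = √7098.7528 = 84.254096
L = 6.75 × 84.254096 = 568.715150
V = π·1.5² × L = 7.068583 × 568.715150 = 4020.010511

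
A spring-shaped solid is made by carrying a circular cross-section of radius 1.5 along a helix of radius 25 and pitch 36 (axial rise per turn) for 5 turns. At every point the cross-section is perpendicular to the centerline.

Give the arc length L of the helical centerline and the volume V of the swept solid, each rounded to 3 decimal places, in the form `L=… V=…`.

2πR = 2π·25 = 157.079633
per-turn = √(157.079633² + 36²) = √(24674.0110 + 1296) = √25970.0110 = 161.152136
L = 5 × 161.152136 = 805.760681
V = π·1.5² × L = 7.068583 × 805.760681 = 5695.586631

L=805.761 V=5695.587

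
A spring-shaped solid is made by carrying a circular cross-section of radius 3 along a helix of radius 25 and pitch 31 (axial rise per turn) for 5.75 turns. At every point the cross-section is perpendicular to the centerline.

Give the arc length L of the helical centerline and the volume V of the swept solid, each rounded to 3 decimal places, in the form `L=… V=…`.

2πR = 2π·25 = 157.079633
per-turn = √(157.079633² + 31²) = √(24674.0110 + 961) = √25635.0110 = 160.109372
L = 5.75 × 160.109372 = 920.628889
V = π·3² × L = 28.274334 × 920.628889 = 26030.168590

L=920.629 V=26030.169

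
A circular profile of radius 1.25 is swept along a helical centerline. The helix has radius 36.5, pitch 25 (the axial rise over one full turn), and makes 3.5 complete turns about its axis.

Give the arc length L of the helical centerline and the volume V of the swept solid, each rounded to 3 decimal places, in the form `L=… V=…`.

2πR = 2π·36.5 = 229.336264
per-turn = √(229.336264² + 25²) = √(52595.1219 + 625) = √53220.1219 = 230.694867
L = 3.5 × 230.694867 = 807.432036
V = π·1.25² × L = 4.908739 × 807.432036 = 3963.472738

L=807.432 V=3963.473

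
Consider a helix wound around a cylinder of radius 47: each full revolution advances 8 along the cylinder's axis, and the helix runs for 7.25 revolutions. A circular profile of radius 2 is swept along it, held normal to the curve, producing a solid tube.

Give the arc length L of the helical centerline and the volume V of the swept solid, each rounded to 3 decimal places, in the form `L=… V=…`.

2πR = 2π·47 = 295.309709
per-turn = √(295.309709² + 8²) = √(87207.8245 + 64) = √87271.8245 = 295.418050
L = 7.25 × 295.418050 = 2141.780865
V = π·2² × L = 12.566371 × 2141.780865 = 26914.412127

L=2141.781 V=26914.412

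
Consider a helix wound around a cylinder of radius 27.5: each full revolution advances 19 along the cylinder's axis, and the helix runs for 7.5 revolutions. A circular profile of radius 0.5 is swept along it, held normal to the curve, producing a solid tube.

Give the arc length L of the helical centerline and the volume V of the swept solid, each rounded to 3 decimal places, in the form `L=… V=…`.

L=1303.718 V=1023.938

2πR = 2π·27.5 = 172.787596
per-turn = √(172.787596² + 19²) = √(29855.5533 + 361) = √30216.5533 = 173.829092
L = 7.5 × 173.829092 = 1303.718192
V = π·0.5² × L = 0.785398 × 1303.718192 = 1023.937874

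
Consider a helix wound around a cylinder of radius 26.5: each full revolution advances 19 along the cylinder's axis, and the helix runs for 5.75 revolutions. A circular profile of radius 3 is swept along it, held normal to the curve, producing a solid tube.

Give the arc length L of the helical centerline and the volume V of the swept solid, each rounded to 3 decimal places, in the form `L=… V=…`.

2πR = 2π·26.5 = 166.504411
per-turn = √(166.504411² + 19²) = √(27723.7188 + 361) = √28084.7188 = 167.584960
L = 5.75 × 167.584960 = 963.613519
V = π·3² × L = 28.274334 × 963.613519 = 27245.530371

L=963.614 V=27245.530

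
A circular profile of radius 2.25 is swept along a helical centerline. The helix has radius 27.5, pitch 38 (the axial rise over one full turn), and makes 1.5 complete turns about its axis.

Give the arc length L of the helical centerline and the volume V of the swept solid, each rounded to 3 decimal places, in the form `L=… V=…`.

L=265.375 V=4220.610

2πR = 2π·27.5 = 172.787596
per-turn = √(172.787596² + 38²) = √(29855.5533 + 1444) = √31299.5533 = 176.916798
L = 1.5 × 176.916798 = 265.375197
V = π·2.25² × L = 15.904313 × 265.375197 = 4220.610138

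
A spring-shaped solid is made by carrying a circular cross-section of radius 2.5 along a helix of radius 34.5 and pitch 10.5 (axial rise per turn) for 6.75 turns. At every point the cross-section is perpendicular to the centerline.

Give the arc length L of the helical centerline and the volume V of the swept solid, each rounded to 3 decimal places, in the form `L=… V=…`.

L=1464.912 V=28763.486

2πR = 2π·34.5 = 216.769893
per-turn = √(216.769893² + 10.5²) = √(46989.1866 + 110.25) = √47099.4366 = 217.024046
L = 6.75 × 217.024046 = 1464.912311
V = π·2.5² × L = 19.634954 × 1464.912311 = 28763.485959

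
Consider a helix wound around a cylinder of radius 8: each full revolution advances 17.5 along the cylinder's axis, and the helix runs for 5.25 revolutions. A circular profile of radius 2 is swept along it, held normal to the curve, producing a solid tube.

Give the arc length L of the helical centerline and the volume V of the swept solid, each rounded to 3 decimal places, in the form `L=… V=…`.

2πR = 2π·8 = 50.265482
per-turn = √(50.265482² + 17.5²) = √(2526.6187 + 306.25) = √2832.8687 = 53.224700
L = 5.25 × 53.224700 = 279.429677
V = π·2² × L = 12.566371 × 279.429677 = 3511.416879

L=279.430 V=3511.417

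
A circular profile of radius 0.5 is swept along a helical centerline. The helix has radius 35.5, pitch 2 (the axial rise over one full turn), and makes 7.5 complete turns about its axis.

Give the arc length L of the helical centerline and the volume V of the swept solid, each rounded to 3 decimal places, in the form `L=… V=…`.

2πR = 2π·35.5 = 223.053078
per-turn = √(223.053078² + 2²) = √(49752.6758 + 4) = √49756.6758 = 223.062045
L = 7.5 × 223.062045 = 1672.965335
V = π·0.5² × L = 0.785398 × 1672.965335 = 1313.943902

L=1672.965 V=1313.944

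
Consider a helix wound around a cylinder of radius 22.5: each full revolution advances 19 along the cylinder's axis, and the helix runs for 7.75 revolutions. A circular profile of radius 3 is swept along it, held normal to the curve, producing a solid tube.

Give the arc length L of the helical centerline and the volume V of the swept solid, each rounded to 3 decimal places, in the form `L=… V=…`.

L=1105.481 V=31256.744

2πR = 2π·22.5 = 141.371669
per-turn = √(141.371669² + 19²) = √(19985.9489 + 361) = √20346.9489 = 142.642732
L = 7.75 × 142.642732 = 1105.481171
V = π·3² × L = 28.274334 × 1105.481171 = 31256.743724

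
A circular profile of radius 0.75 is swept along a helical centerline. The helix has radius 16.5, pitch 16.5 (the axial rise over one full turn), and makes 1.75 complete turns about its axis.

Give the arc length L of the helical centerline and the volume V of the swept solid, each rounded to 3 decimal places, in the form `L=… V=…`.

2πR = 2π·16.5 = 103.672558
per-turn = √(103.672558² + 16.5²) = √(10747.9992 + 272.25) = √11020.2492 = 104.977375
L = 1.75 × 104.977375 = 183.710406
V = π·0.75² × L = 1.767146 × 183.710406 = 324.643084

L=183.710 V=324.643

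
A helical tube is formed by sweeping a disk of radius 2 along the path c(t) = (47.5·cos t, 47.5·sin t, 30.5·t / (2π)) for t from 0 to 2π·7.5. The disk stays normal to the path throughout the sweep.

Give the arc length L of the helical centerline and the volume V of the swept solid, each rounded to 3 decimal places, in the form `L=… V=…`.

L=2250.043 V=28274.873

2πR = 2π·47.5 = 298.451302
per-turn = √(298.451302² + 30.5²) = √(89073.1797 + 930.25) = √90003.4297 = 300.005716
L = 7.5 × 300.005716 = 2250.042871
V = π·2² × L = 12.566371 × 2250.042871 = 28274.872616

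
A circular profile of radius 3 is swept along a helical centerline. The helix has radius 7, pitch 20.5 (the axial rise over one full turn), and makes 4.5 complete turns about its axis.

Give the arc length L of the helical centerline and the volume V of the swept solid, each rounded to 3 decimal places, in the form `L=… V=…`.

L=218.363 V=6174.076

2πR = 2π·7 = 43.982297
per-turn = √(43.982297² + 20.5²) = √(1934.4425 + 420.25) = √2354.6925 = 48.525173
L = 4.5 × 48.525173 = 218.363281
V = π·3² × L = 28.274334 × 218.363281 = 6174.076307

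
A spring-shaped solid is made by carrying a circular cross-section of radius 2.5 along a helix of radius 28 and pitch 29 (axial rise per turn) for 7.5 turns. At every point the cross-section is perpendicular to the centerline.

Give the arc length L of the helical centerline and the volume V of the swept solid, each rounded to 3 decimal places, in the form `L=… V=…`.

2πR = 2π·28 = 175.929189
per-turn = √(175.929189² + 29²) = √(30951.0794 + 841) = √31792.0794 = 178.303335
L = 7.5 × 178.303335 = 1337.275015
V = π·2.5² × L = 19.634954 × 1337.275015 = 26257.333523

L=1337.275 V=26257.334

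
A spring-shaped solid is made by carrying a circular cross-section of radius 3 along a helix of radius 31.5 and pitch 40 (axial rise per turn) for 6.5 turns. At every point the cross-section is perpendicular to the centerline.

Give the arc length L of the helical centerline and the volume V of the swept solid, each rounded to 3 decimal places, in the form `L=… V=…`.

L=1312.492 V=37109.850

2πR = 2π·31.5 = 197.920337
per-turn = √(197.920337² + 40²) = √(39172.4599 + 1600) = √40772.4599 = 201.921915
L = 6.5 × 201.921915 = 1312.492449
V = π·3² × L = 28.274334 × 1312.492449 = 37109.849729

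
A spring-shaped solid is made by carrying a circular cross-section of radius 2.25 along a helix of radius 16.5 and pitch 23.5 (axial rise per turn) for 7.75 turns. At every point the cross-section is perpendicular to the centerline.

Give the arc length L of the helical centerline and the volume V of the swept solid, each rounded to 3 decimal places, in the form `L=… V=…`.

L=823.845 V=13102.695

2πR = 2π·16.5 = 103.672558
per-turn = √(103.672558² + 23.5²) = √(10747.9992 + 552.25) = √11300.2492 = 106.302630
L = 7.75 × 106.302630 = 823.845384
V = π·2.25² × L = 15.904313 × 823.845384 = 13102.694697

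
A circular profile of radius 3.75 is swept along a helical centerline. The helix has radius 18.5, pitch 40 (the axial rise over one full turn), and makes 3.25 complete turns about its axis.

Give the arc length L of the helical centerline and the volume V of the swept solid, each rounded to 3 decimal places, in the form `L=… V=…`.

L=399.519 V=17650.190

2πR = 2π·18.5 = 116.238928
per-turn = √(116.238928² + 40²) = √(13511.4884 + 1600) = √15111.4884 = 122.928794
L = 3.25 × 122.928794 = 399.518581
V = π·3.75² × L = 44.178647 × 399.518581 = 17650.190232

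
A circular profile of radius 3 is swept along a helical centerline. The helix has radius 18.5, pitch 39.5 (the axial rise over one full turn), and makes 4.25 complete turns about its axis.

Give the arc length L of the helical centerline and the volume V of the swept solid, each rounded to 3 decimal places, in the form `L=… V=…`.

2πR = 2π·18.5 = 116.238928
per-turn = √(116.238928² + 39.5²) = √(13511.4884 + 1560.25) = √15071.7384 = 122.767009
L = 4.25 × 122.767009 = 521.759787
V = π·3² × L = 28.274334 × 521.759787 = 14752.410423

L=521.760 V=14752.410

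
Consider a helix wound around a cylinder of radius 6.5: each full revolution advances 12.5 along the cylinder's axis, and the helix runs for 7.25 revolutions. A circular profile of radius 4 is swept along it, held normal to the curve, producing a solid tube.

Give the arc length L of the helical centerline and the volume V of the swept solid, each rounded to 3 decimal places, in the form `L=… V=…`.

2πR = 2π·6.5 = 40.840704
per-turn = √(40.840704² + 12.5²) = √(1667.9631 + 156.25) = √1824.2131 = 42.710808
L = 7.25 × 42.710808 = 309.653360
V = π·4² × L = 50.265482 × 309.653360 = 15564.875536

L=309.653 V=15564.876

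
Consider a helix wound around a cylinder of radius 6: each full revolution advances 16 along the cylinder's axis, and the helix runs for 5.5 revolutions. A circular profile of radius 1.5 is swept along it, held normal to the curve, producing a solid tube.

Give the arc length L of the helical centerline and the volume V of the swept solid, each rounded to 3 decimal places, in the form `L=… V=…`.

L=225.247 V=1592.174

2πR = 2π·6 = 37.699112
per-turn = √(37.699112² + 16²) = √(1421.2230 + 256) = √1677.2230 = 40.953914
L = 5.5 × 40.953914 = 225.246524
V = π·1.5² × L = 7.068583 × 225.246524 = 1592.173859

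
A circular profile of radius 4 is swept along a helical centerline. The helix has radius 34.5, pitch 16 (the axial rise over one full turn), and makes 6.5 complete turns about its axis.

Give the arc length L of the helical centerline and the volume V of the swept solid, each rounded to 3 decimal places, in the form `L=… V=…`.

2πR = 2π·34.5 = 216.769893
per-turn = √(216.769893² + 16²) = √(46989.1866 + 256) = √47245.1866 = 217.359579
L = 6.5 × 217.359579 = 1412.837263
V = π·4² × L = 50.265482 × 1412.837263 = 71016.946662

L=1412.837 V=71016.947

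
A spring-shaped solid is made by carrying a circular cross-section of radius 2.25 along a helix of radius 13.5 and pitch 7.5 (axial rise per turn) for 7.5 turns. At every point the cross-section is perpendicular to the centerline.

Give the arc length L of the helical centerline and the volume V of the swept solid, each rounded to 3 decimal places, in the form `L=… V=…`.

L=638.654 V=10157.360

2πR = 2π·13.5 = 84.823002
per-turn = √(84.823002² + 7.5²) = √(7194.9416 + 56.25) = √7251.1916 = 85.153929
L = 7.5 × 85.153929 = 638.654467
V = π·2.25² × L = 15.904313 × 638.654467 = 10157.360417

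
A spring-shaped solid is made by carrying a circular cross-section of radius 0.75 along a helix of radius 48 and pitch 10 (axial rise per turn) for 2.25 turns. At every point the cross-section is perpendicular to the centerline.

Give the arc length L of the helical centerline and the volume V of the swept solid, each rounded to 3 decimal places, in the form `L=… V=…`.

2πR = 2π·48 = 301.592895
per-turn = √(301.592895² + 10²) = √(90958.2742 + 100) = √91058.2742 = 301.758636
L = 2.25 × 301.758636 = 678.956930
V = π·0.75² × L = 1.767146 × 678.956930 = 1199.815933

L=678.957 V=1199.816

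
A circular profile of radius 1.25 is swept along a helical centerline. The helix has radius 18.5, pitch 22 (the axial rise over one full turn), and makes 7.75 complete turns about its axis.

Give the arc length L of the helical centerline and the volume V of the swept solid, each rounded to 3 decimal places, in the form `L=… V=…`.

2πR = 2π·18.5 = 116.238928
per-turn = √(116.238928² + 22²) = √(13511.4884 + 484) = √13995.4884 = 118.302529
L = 7.75 × 118.302529 = 916.844602
V = π·1.25² × L = 4.908739 × 916.844602 = 4500.550414

L=916.845 V=4500.550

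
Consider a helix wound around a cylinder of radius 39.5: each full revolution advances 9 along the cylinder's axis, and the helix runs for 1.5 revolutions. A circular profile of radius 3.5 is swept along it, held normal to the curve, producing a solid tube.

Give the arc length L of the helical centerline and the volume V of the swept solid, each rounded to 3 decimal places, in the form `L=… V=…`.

2πR = 2π·39.5 = 248.185820
per-turn = √(248.185820² + 9²) = √(61596.2011 + 81) = √61677.2011 = 248.348950
L = 1.5 × 248.348950 = 372.523425
V = π·3.5² × L = 38.484510 × 372.523425 = 14336.381489

L=372.523 V=14336.381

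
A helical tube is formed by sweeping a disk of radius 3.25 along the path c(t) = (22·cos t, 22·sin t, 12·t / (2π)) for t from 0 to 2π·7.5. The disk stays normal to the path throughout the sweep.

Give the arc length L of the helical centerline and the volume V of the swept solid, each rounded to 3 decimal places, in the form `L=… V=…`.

2πR = 2π·22 = 138.230077
per-turn = √(138.230077² + 12²) = √(19107.5541 + 144) = √19251.5541 = 138.749970
L = 7.5 × 138.749970 = 1040.624774
V = π·3.25² × L = 33.183072 × 1040.624774 = 34531.127205

L=1040.625 V=34531.127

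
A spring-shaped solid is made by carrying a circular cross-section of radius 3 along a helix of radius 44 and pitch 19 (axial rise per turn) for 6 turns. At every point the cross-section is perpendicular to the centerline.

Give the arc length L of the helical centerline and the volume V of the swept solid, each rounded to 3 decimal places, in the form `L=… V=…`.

2πR = 2π·44 = 276.460154
per-turn = √(276.460154² + 19²) = √(76430.2165 + 361) = √76791.2165 = 277.112281
L = 6 × 277.112281 = 1662.673688
V = π·3² × L = 28.274334 × 1662.673688 = 47010.990997

L=1662.674 V=47010.991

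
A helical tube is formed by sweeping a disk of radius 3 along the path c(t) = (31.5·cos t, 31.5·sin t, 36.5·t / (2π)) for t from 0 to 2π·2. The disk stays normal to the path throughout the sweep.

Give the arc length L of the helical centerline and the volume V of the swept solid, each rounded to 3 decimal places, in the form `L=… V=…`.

L=402.516 V=11380.862

2πR = 2π·31.5 = 197.920337
per-turn = √(197.920337² + 36.5²) = √(39172.4599 + 1332.25) = √40504.7099 = 201.257819
L = 2 × 201.257819 = 402.515639
V = π·3² × L = 28.274334 × 402.515639 = 11380.861564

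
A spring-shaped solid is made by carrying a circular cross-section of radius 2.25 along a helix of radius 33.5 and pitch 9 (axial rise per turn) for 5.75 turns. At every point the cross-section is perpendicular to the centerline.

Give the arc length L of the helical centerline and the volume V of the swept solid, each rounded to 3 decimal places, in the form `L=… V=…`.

2πR = 2π·33.5 = 210.486708
per-turn = √(210.486708² + 9²) = √(44304.6542 + 81) = √44385.6542 = 210.679031
L = 5.75 × 210.679031 = 1211.404429
V = π·2.25² × L = 15.904313 × 1211.404429 = 19266.554976

L=1211.404 V=19266.555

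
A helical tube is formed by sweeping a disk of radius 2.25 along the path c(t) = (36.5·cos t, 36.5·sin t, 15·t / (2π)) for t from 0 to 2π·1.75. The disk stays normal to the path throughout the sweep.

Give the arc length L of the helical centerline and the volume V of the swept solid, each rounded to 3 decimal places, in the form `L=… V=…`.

L=402.196 V=6396.651

2πR = 2π·36.5 = 229.336264
per-turn = √(229.336264² + 15²) = √(52595.1219 + 225) = √52820.1219 = 229.826286
L = 1.75 × 229.826286 = 402.196001
V = π·2.25² × L = 15.904313 × 402.196001 = 6396.651009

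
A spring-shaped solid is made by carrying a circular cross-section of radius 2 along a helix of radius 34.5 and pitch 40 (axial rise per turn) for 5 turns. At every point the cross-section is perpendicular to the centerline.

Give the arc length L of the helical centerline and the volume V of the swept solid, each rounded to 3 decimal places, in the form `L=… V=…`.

2πR = 2π·34.5 = 216.769893
per-turn = √(216.769893² + 40²) = √(46989.1866 + 1600) = √48589.1866 = 220.429550
L = 5 × 220.429550 = 1102.147750
V = π·2² × L = 12.566371 × 1102.147750 = 13849.997104

L=1102.148 V=13849.997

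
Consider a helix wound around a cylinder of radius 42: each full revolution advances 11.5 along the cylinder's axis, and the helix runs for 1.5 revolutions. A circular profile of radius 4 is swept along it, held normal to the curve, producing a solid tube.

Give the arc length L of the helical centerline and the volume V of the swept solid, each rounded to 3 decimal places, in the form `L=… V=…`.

2πR = 2π·42 = 263.893783
per-turn = √(263.893783² + 11.5²) = √(69639.9287 + 132.25) = √69772.1787 = 264.144238
L = 1.5 × 264.144238 = 396.216358
V = π·4² × L = 50.265482 × 396.216358 = 19916.006369

L=396.216 V=19916.006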